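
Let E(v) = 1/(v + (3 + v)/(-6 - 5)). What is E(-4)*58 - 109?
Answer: -5325/43 ≈ -123.84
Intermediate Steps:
E(v) = 1/(-3/11 + 10*v/11) (E(v) = 1/(v + (3 + v)/(-11)) = 1/(v + (3 + v)*(-1/11)) = 1/(v + (-3/11 - v/11)) = 1/(-3/11 + 10*v/11))
E(-4)*58 - 109 = (11/(-3 + 10*(-4)))*58 - 109 = (11/(-3 - 40))*58 - 109 = (11/(-43))*58 - 109 = (11*(-1/43))*58 - 109 = -11/43*58 - 109 = -638/43 - 109 = -5325/43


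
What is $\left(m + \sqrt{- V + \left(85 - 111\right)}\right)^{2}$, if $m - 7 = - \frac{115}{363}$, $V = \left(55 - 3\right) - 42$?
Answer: $\frac{1141792}{131769} + \frac{9704 i}{121} \approx 8.6651 + 80.198 i$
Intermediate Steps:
$V = 10$ ($V = 52 - 42 = 10$)
$m = \frac{2426}{363}$ ($m = 7 - \frac{115}{363} = \frac{2426}{363} \approx 6.6832$)
$\left(m + \sqrt{- V + \left(85 - 111\right)}\right)^{2} = \left(\frac{2426}{363} + \sqrt{\left(-1\right) 10 + \left(85 - 111\right)}\right)^{2} = \left(\frac{2426}{363} + \sqrt{-10 + \left(85 - 111\right)}\right)^{2} = \left(\frac{2426}{363} + \sqrt{-10 - 26}\right)^{2} = \left(\frac{2426}{363} + \sqrt{-36}\right)^{2} = \left(\frac{2426}{363} + 6 i\right)^{2}$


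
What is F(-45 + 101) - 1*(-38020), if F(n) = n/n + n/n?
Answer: 38022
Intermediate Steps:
F(n) = 2 (F(n) = 1 + 1 = 2)
F(-45 + 101) - 1*(-38020) = 2 - 1*(-38020) = 2 + 38020 = 38022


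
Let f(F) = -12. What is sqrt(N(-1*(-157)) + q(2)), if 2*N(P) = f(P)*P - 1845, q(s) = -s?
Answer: I*sqrt(7466)/2 ≈ 43.203*I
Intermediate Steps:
N(P) = -1845/2 - 6*P (N(P) = (-12*P - 1845)/2 = (-1845 - 12*P)/2 = -1845/2 - 6*P)
sqrt(N(-1*(-157)) + q(2)) = sqrt((-1845/2 - (-6)*(-157)) - 1*2) = sqrt((-1845/2 - 6*157) - 2) = sqrt((-1845/2 - 942) - 2) = sqrt(-3729/2 - 2) = sqrt(-3733/2) = I*sqrt(7466)/2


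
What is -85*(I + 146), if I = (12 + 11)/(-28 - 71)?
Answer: -1226635/99 ≈ -12390.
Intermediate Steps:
I = -23/99 (I = 23/(-99) = 23*(-1/99) = -23/99 ≈ -0.23232)
-85*(I + 146) = -85*(-23/99 + 146) = -85*14431/99 = -1226635/99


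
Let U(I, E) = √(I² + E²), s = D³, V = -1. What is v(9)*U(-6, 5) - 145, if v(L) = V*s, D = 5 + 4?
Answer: -145 - 729*√61 ≈ -5838.7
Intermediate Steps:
D = 9
s = 729 (s = 9³ = 729)
v(L) = -729 (v(L) = -1*729 = -729)
U(I, E) = √(E² + I²)
v(9)*U(-6, 5) - 145 = -729*√(5² + (-6)²) - 145 = -729*√(25 + 36) - 145 = -729*√61 - 145 = -145 - 729*√61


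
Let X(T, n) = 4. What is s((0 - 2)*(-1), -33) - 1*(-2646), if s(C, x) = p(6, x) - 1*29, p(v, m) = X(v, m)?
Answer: 2621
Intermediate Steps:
p(v, m) = 4
s(C, x) = -25 (s(C, x) = 4 - 1*29 = 4 - 29 = -25)
s((0 - 2)*(-1), -33) - 1*(-2646) = -25 - 1*(-2646) = -25 + 2646 = 2621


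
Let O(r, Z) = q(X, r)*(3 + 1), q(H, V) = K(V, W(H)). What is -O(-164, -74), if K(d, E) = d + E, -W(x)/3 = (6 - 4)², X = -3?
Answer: 704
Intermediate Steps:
W(x) = -12 (W(x) = -3*(6 - 4)² = -3*2² = -3*4 = -12)
K(d, E) = E + d
q(H, V) = -12 + V
O(r, Z) = -48 + 4*r (O(r, Z) = (-12 + r)*(3 + 1) = (-12 + r)*4 = -48 + 4*r)
-O(-164, -74) = -(-48 + 4*(-164)) = -(-48 - 656) = -1*(-704) = 704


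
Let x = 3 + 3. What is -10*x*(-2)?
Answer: 120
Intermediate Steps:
x = 6
-10*x*(-2) = -10*6*(-2) = -60*(-2) = 120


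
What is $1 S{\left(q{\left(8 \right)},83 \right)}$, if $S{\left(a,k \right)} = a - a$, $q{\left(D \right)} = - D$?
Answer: $0$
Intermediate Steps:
$S{\left(a,k \right)} = 0$
$1 S{\left(q{\left(8 \right)},83 \right)} = 1 \cdot 0 = 0$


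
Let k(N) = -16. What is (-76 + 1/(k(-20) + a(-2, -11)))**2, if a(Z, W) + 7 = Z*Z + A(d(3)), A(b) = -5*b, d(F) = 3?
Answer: 6682225/1156 ≈ 5780.5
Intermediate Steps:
a(Z, W) = -22 + Z**2 (a(Z, W) = -7 + (Z*Z - 5*3) = -7 + (Z**2 - 15) = -7 + (-15 + Z**2) = -22 + Z**2)
(-76 + 1/(k(-20) + a(-2, -11)))**2 = (-76 + 1/(-16 + (-22 + (-2)**2)))**2 = (-76 + 1/(-16 + (-22 + 4)))**2 = (-76 + 1/(-16 - 18))**2 = (-76 + 1/(-34))**2 = (-76 - 1/34)**2 = (-2585/34)**2 = 6682225/1156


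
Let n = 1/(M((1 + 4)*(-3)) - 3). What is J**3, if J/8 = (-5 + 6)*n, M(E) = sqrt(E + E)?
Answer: -512/(3 - I*sqrt(30))**3 ≈ 2.0974 + 0.14183*I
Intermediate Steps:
M(E) = sqrt(2)*sqrt(E) (M(E) = sqrt(2*E) = sqrt(2)*sqrt(E))
n = 1/(-3 + I*sqrt(30)) (n = 1/(sqrt(2)*sqrt((1 + 4)*(-3)) - 3) = 1/(sqrt(2)*sqrt(5*(-3)) - 3) = 1/(sqrt(2)*sqrt(-15) - 3) = 1/(sqrt(2)*(I*sqrt(15)) - 3) = 1/(I*sqrt(30) - 3) = 1/(-3 + I*sqrt(30)) ≈ -0.076923 - 0.14044*I)
J = -8/13 - 8*I*sqrt(30)/39 (J = 8*((-5 + 6)*(-1/13 - I*sqrt(30)/39)) = 8*(1*(-1/13 - I*sqrt(30)/39)) = 8*(-1/13 - I*sqrt(30)/39) = -8/13 - 8*I*sqrt(30)/39 ≈ -0.61539 - 1.1235*I)
J**3 = (-8/13 - 8*I*sqrt(30)/39)**3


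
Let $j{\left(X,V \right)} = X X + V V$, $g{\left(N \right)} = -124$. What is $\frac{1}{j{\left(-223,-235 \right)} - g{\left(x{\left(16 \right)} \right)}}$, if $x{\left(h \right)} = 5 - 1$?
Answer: $\frac{1}{105078} \approx 9.5167 \cdot 10^{-6}$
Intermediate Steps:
$x{\left(h \right)} = 4$ ($x{\left(h \right)} = 5 - 1 = 4$)
$j{\left(X,V \right)} = V^{2} + X^{2}$ ($j{\left(X,V \right)} = X^{2} + V^{2} = V^{2} + X^{2}$)
$\frac{1}{j{\left(-223,-235 \right)} - g{\left(x{\left(16 \right)} \right)}} = \frac{1}{\left(\left(-235\right)^{2} + \left(-223\right)^{2}\right) - -124} = \frac{1}{\left(55225 + 49729\right) + 124} = \frac{1}{104954 + 124} = \frac{1}{105078}$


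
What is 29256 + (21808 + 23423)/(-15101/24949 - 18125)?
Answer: 13228894811637/452215726 ≈ 29254.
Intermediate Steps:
29256 + (21808 + 23423)/(-15101/24949 - 18125) = 29256 + 45231/(-15101*1/24949 - 18125) = 29256 + 45231/(-15101/24949 - 18125) = 29256 + 45231/(-452215726/24949) = 29256 + 45231*(-24949/452215726) = 29256 - 1128468219/452215726 = 13228894811637/452215726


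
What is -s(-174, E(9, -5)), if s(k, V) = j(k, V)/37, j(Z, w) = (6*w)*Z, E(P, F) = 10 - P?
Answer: 1044/37 ≈ 28.216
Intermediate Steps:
j(Z, w) = 6*Z*w
s(k, V) = 6*V*k/37 (s(k, V) = (6*k*V)/37 = (6*V*k)*(1/37) = 6*V*k/37)
-s(-174, E(9, -5)) = -6*(10 - 1*9)*(-174)/37 = -6*(10 - 9)*(-174)/37 = -6*(-174)/37 = -1*(-1044/37) = 1044/37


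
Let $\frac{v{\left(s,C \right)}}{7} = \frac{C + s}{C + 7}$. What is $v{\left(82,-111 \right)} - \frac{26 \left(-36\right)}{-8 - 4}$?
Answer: $- \frac{7909}{104} \approx -76.048$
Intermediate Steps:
$v{\left(s,C \right)} = \frac{7 \left(C + s\right)}{7 + C}$ ($v{\left(s,C \right)} = 7 \frac{C + s}{C + 7} = 7 \frac{C + s}{7 + C} = \frac{7 \left(C + s\right)}{7 + C}$)
$v{\left(82,-111 \right)} - \frac{26 \left(-36\right)}{-8 - 4} = \frac{7 \left(-111 + 82\right)}{7 - 111} - \frac{26 \left(-36\right)}{-8 - 4} = 7 \frac{1}{-104} \left(-29\right) - - \frac{936}{-12} = 7 \left(- \frac{1}{104}\right) \left(-29\right) - \left(-936\right) \left(- \frac{1}{12}\right) = \frac{203}{104} - 78 = - \frac{7909}{104}$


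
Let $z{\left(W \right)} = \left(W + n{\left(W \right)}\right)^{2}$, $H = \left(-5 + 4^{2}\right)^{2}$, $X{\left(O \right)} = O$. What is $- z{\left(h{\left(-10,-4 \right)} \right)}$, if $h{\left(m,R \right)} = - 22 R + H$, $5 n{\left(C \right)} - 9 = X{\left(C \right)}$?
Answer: $- \frac{1595169}{25} \approx -63807.0$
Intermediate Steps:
$H = 121$ ($H = \left(-5 + 16\right)^{2} = 11^{2} = 121$)
$n{\left(C \right)} = \frac{9}{5} + \frac{C}{5}$
$h{\left(m,R \right)} = 121 - 22 R$ ($h{\left(m,R \right)} = - 22 R + 121 = 121 - 22 R$)
$z{\left(W \right)} = \left(\frac{9}{5} + \frac{6 W}{5}\right)^{2}$ ($z{\left(W \right)} = \left(W + \left(\frac{9}{5} + \frac{W}{5}\right)\right)^{2} = \left(\frac{9}{5} + \frac{6 W}{5}\right)^{2}$)
$- z{\left(h{\left(-10,-4 \right)} \right)} = - \frac{9 \left(3 + 2 \left(121 - -88\right)\right)^{2}}{25} = - \frac{9 \left(3 + 2 \left(121 + 88\right)\right)^{2}}{25} = - \frac{9 \left(3 + 2 \cdot 209\right)^{2}}{25} = - \frac{9 \left(3 + 418\right)^{2}}{25} = - \frac{9 \cdot 421^{2}}{25} = - \frac{9 \cdot 177241}{25} = \left(-1\right) \frac{1595169}{25} = - \frac{1595169}{25}$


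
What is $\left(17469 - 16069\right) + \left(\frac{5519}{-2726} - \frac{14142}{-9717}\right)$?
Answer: $\frac{12356293923}{8829514} \approx 1399.4$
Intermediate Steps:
$\left(17469 - 16069\right) + \left(\frac{5519}{-2726} - \frac{14142}{-9717}\right) = 1400 + \left(5519 \left(- \frac{1}{2726}\right) - - \frac{4714}{3239}\right) = 1400 + \left(- \frac{5519}{2726} + \frac{4714}{3239}\right) = 1400 - \frac{5025677}{8829514} = \frac{12356293923}{8829514}$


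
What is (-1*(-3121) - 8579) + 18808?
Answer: 13350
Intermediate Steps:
(-1*(-3121) - 8579) + 18808 = (3121 - 8579) + 18808 = -5458 + 18808 = 13350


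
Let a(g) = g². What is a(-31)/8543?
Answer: 961/8543 ≈ 0.11249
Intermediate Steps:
a(-31)/8543 = (-31)²/8543 = 961*(1/8543) = 961/8543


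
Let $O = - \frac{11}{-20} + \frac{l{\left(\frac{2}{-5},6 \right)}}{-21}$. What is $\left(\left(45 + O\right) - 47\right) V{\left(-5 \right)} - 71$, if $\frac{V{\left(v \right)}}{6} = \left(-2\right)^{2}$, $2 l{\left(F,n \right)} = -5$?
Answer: $- \frac{3603}{35} \approx -102.94$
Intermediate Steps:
$l{\left(F,n \right)} = - \frac{5}{2}$ ($l{\left(F,n \right)} = \frac{1}{2} \left(-5\right) = - \frac{5}{2}$)
$O = \frac{281}{420}$ ($O = - \frac{11}{-20} - \frac{5}{2 \left(-21\right)} = \left(-11\right) \left(- \frac{1}{20}\right) - - \frac{5}{42} = \frac{11}{20} + \frac{5}{42} = \frac{281}{420} \approx 0.66905$)
$V{\left(v \right)} = 24$ ($V{\left(v \right)} = 6 \left(-2\right)^{2} = 6 \cdot 4 = 24$)
$\left(\left(45 + O\right) - 47\right) V{\left(-5 \right)} - 71 = \left(\left(45 + \frac{281}{420}\right) - 47\right) 24 - 71 = \left(\frac{19181}{420} - 47\right) 24 - 71 = \left(- \frac{559}{420}\right) 24 - 71 = - \frac{1118}{35} - 71 = - \frac{3603}{35}$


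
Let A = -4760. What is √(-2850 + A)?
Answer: I*√7610 ≈ 87.235*I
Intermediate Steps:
√(-2850 + A) = √(-2850 - 4760) = √(-7610) = I*√7610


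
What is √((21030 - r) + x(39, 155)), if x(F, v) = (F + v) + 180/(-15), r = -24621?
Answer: √45833 ≈ 214.09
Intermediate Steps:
x(F, v) = -12 + F + v (x(F, v) = (F + v) + 180*(-1/15) = (F + v) - 12 = -12 + F + v)
√((21030 - r) + x(39, 155)) = √((21030 - 1*(-24621)) + (-12 + 39 + 155)) = √((21030 + 24621) + 182) = √(45651 + 182) = √45833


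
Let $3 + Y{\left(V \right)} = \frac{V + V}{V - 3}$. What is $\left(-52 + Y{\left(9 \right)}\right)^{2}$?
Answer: $2704$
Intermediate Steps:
$Y{\left(V \right)} = -3 + \frac{2 V}{-3 + V}$ ($Y{\left(V \right)} = -3 + \frac{V + V}{V - 3} = -3 + \frac{2 V}{-3 + V}$)
$\left(-52 + Y{\left(9 \right)}\right)^{2} = \left(-52 + \frac{9 - 9}{-3 + 9}\right)^{2} = \left(-52 + \frac{9 - 9}{6}\right)^{2} = \left(-52 + \frac{1}{6} \cdot 0\right)^{2} = \left(-52 + 0\right)^{2} = \left(-52\right)^{2} = 2704$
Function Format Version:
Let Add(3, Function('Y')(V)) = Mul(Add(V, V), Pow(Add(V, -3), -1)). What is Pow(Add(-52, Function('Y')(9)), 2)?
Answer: 2704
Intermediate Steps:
Function('Y')(V) = Add(-3, Mul(2, V, Pow(Add(-3, V), -1))) (Function('Y')(V) = Add(-3, Mul(Add(V, V), Pow(Add(V, -3), -1))) = Add(-3, Mul(Mul(2, V), Pow(Add(-3, V), -1))) = Add(-3, Mul(2, V, Pow(Add(-3, V), -1))))
Pow(Add(-52, Function('Y')(9)), 2) = Pow(Add(-52, Mul(Pow(Add(-3, 9), -1), Add(9, Mul(-1, 9)))), 2) = Pow(Add(-52, Mul(Pow(6, -1), Add(9, -9))), 2) = Pow(Add(-52, Mul(Rational(1, 6), 0)), 2) = Pow(Add(-52, 0), 2) = Pow(-52, 2) = 2704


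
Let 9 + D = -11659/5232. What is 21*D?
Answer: -411229/1744 ≈ -235.80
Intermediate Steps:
D = -58747/5232 (D = -9 - 11659/5232 = -58747/5232 ≈ -11.228)
21*D = 21*(-58747/5232) = -411229/1744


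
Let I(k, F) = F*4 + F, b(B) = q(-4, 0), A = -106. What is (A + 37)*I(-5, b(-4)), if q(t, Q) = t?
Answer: 1380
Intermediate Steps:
b(B) = -4
I(k, F) = 5*F (I(k, F) = 4*F + F = 5*F)
(A + 37)*I(-5, b(-4)) = (-106 + 37)*(5*(-4)) = -69*(-20) = 1380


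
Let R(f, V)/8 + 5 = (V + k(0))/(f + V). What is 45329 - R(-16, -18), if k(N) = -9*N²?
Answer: 771201/17 ≈ 45365.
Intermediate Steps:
R(f, V) = -40 + 8*V/(V + f) (R(f, V) = -40 + 8*((V - 9*0²)/(f + V)) = -40 + 8*((V - 9*0)/(V + f)) = -40 + 8*((V + 0)/(V + f)) = -40 + 8*(V/(V + f)) = -40 + 8*V/(V + f))
45329 - R(-16, -18) = 45329 - 8*(-5*(-16) - 4*(-18))/(-18 - 16) = 45329 - 8*(80 + 72)/(-34) = 45329 - 8*(-1)*152/34 = 45329 - 1*(-608/17) = 45329 + 608/17 = 771201/17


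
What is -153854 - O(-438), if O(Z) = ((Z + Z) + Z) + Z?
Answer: -152102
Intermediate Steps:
O(Z) = 4*Z (O(Z) = (2*Z + Z) + Z = 3*Z + Z = 4*Z)
-153854 - O(-438) = -153854 - 4*(-438) = -153854 - 1*(-1752) = -153854 + 1752 = -152102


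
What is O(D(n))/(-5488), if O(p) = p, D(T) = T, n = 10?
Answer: -5/2744 ≈ -0.0018222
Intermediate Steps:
O(D(n))/(-5488) = 10/(-5488) = 10*(-1/5488) = -5/2744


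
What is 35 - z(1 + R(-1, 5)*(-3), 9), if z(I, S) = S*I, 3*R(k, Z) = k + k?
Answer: 8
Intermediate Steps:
R(k, Z) = 2*k/3 (R(k, Z) = (k + k)/3 = (2*k)/3 = 2*k/3)
z(I, S) = I*S
35 - z(1 + R(-1, 5)*(-3), 9) = 35 - (1 + ((2/3)*(-1))*(-3))*9 = 35 - (1 - 2/3*(-3))*9 = 35 - (1 + 2)*9 = 35 - 3*9 = 35 - 1*27 = 35 - 27 = 8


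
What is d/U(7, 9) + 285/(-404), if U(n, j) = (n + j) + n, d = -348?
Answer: -147147/9292 ≈ -15.836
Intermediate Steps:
U(n, j) = j + 2*n (U(n, j) = (j + n) + n = j + 2*n)
d/U(7, 9) + 285/(-404) = -348/(9 + 2*7) + 285/(-404) = -348/(9 + 14) + 285*(-1/404) = -348/23 - 285/404 = -147147/9292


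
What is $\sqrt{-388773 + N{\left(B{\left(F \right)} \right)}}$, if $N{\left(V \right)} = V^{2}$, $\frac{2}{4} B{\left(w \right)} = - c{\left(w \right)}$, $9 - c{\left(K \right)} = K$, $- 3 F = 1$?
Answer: $\frac{i \sqrt{3495821}}{3} \approx 623.24 i$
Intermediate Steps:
$F = - \frac{1}{3}$ ($F = \left(- \frac{1}{3}\right) 1 = - \frac{1}{3} \approx -0.33333$)
$c{\left(K \right)} = 9 - K$
$B{\left(w \right)} = -18 + 2 w$ ($B{\left(w \right)} = 2 \left(- (9 - w)\right) = 2 \left(-9 + w\right) = -18 + 2 w$)
$\sqrt{-388773 + N{\left(B{\left(F \right)} \right)}} = \sqrt{-388773 + \left(-18 + 2 \left(- \frac{1}{3}\right)\right)^{2}} = \sqrt{-388773 + \left(-18 - \frac{2}{3}\right)^{2}} = \sqrt{-388773 + \left(- \frac{56}{3}\right)^{2}} = \sqrt{-388773 + \frac{3136}{9}} = \sqrt{- \frac{3495821}{9}} = \frac{i \sqrt{3495821}}{3}$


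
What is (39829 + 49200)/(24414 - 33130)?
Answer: -89029/8716 ≈ -10.214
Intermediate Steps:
(39829 + 49200)/(24414 - 33130) = 89029/(-8716) = 89029*(-1/8716) = -89029/8716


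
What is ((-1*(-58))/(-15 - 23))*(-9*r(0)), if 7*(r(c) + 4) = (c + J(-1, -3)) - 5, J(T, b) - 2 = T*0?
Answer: -8091/133 ≈ -60.835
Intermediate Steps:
J(T, b) = 2 (J(T, b) = 2 + T*0 = 2 + 0 = 2)
r(c) = -31/7 + c/7 (r(c) = -4 + ((c + 2) - 5)/7 = -4 + ((2 + c) - 5)/7 = -4 + (-3 + c)/7 = -4 + (-3/7 + c/7) = -31/7 + c/7)
((-1*(-58))/(-15 - 23))*(-9*r(0)) = ((-1*(-58))/(-15 - 23))*(-9*(-31/7 + (⅐)*0)) = (58/(-38))*(-9*(-31/7 + 0)) = (58*(-1/38))*(-9*(-31/7)) = -29/19*279/7 = -8091/133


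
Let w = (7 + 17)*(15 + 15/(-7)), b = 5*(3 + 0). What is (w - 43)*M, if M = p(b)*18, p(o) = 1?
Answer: 33462/7 ≈ 4780.3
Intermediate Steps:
b = 15 (b = 5*3 = 15)
M = 18 (M = 1*18 = 18)
w = 2160/7 (w = 24*(15 + 15*(-⅐)) = 24*(15 - 15/7) = 24*(90/7) = 2160/7 ≈ 308.57)
(w - 43)*M = (2160/7 - 43)*18 = (1859/7)*18 = 33462/7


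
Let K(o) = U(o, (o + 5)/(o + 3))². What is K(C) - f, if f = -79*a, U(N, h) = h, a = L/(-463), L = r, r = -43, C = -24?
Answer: 1665220/204183 ≈ 8.1555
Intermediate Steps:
L = -43
a = 43/463 (a = -43/(-463) = -43*(-1/463) = 43/463 ≈ 0.092873)
K(o) = (5 + o)²/(3 + o)² (K(o) = ((o + 5)/(o + 3))² = ((5 + o)/(3 + o))² = (5 + o)²/(3 + o)²)
f = -3397/463 (f = -79*43/463 = -3397/463 ≈ -7.3369)
K(C) - f = (5 - 24)²/(3 - 24)² - 1*(-3397/463) = (-19)²/(-21)² + 3397/463 = (1/441)*361 + 3397/463 = 361/441 + 3397/463 = 1665220/204183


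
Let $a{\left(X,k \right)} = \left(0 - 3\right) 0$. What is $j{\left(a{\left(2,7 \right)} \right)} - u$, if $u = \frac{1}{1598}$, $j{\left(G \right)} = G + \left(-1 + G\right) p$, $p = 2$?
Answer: $- \frac{3197}{1598} \approx -2.0006$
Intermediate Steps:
$a{\left(X,k \right)} = 0$ ($a{\left(X,k \right)} = \left(-3\right) 0 = 0$)
$j{\left(G \right)} = -2 + 3 G$ ($j{\left(G \right)} = G + \left(-1 + G\right) 2 = G + \left(-2 + 2 G\right) = -2 + 3 G$)
$u = \frac{1}{1598} \approx 0.00062578$
$j{\left(a{\left(2,7 \right)} \right)} - u = \left(-2 + 3 \cdot 0\right) - \frac{1}{1598} = \left(-2 + 0\right) - \frac{1}{1598} = -2 - \frac{1}{1598} = - \frac{3197}{1598}$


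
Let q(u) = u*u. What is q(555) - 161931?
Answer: 146094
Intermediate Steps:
q(u) = u²
q(555) - 161931 = 555² - 161931 = 308025 - 161931 = 146094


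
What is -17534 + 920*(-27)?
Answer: -42374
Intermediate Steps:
-17534 + 920*(-27) = -17534 - 24840 = -42374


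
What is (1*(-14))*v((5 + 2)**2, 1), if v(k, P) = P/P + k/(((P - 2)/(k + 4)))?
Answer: 36344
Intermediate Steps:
v(k, P) = 1 + k*(4 + k)/(-2 + P) (v(k, P) = 1 + k/(((-2 + P)/(4 + k))) = 1 + k*((4 + k)/(-2 + P)) = 1 + k*(4 + k)/(-2 + P))
(1*(-14))*v((5 + 2)**2, 1) = (1*(-14))*((-2 + 1 + ((5 + 2)**2)**2 + 4*(5 + 2)**2)/(-2 + 1)) = -14*(-2 + 1 + (7**2)**2 + 4*7**2)/(-1) = -(-14)*(-2 + 1 + 49**2 + 4*49) = -(-14)*(-2 + 1 + 2401 + 196) = -(-14)*2596 = -14*(-2596) = 36344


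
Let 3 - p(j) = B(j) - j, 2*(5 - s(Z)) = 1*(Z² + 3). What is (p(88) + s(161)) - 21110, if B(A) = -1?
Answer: -33975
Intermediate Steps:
s(Z) = 7/2 - Z²/2 (s(Z) = 5 - (Z² + 3)/2 = 5 - (3 + Z²)/2 = 5 + (-3/2 - Z²/2) = 7/2 - Z²/2)
p(j) = 4 + j (p(j) = 3 - (-1 - j) = 3 + (1 + j) = 4 + j)
(p(88) + s(161)) - 21110 = ((4 + 88) + (7/2 - ½*161²)) - 21110 = (92 + (7/2 - ½*25921)) - 21110 = (92 + (7/2 - 25921/2)) - 21110 = (92 - 12957) - 21110 = -12865 - 21110 = -33975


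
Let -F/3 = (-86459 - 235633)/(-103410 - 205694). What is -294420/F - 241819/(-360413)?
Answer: 2733343599313657/29021535999 ≈ 94183.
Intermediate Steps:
F = -241569/77276 (F = -3*(-86459 - 235633)/(-103410 - 205694) = -(-966276)/(-309104) = -(-966276)*(-1)/309104 = -3*80523/77276 = -241569/77276 ≈ -3.1261)
-294420/F - 241819/(-360413) = -294420/(-241569/77276) - 241819/(-360413) = -294420*(-77276/241569) - 241819*(-1/360413) = 7583866640/80523 + 241819/360413 = 2733343599313657/29021535999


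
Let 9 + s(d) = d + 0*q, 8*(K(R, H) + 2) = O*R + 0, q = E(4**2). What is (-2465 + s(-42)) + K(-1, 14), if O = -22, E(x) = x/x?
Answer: -10061/4 ≈ -2515.3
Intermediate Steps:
E(x) = 1
q = 1
K(R, H) = -2 - 11*R/4 (K(R, H) = -2 + (-22*R + 0)/8 = -2 + (-22*R)/8 = -2 - 11*R/4)
s(d) = -9 + d (s(d) = -9 + (d + 0*1) = -9 + (d + 0) = -9 + d)
(-2465 + s(-42)) + K(-1, 14) = (-2465 + (-9 - 42)) + (-2 - 11/4*(-1)) = (-2465 - 51) + (-2 + 11/4) = -2516 + 3/4 = -10061/4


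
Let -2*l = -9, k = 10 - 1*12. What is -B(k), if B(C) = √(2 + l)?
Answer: -√26/2 ≈ -2.5495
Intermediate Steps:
k = -2 (k = 10 - 12 = -2)
l = 9/2 (l = -½*(-9) = 9/2 ≈ 4.5000)
B(C) = √26/2 (B(C) = √(2 + 9/2) = √(13/2) = √26/2)
-B(k) = -√26/2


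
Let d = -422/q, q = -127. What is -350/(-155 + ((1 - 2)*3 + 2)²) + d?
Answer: 7817/1397 ≈ 5.5956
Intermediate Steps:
d = 422/127 (d = -422/(-127) = -422*(-1/127) = 422/127 ≈ 3.3228)
-350/(-155 + ((1 - 2)*3 + 2)²) + d = -350/(-155 + ((1 - 2)*3 + 2)²) + 422/127 = -350/(-155 + (-1*3 + 2)²) + 422/127 = -350/(-155 + (-3 + 2)²) + 422/127 = -350/(-155 + (-1)²) + 422/127 = -350/(-155 + 1) + 422/127 = -350/(-154) + 422/127 = -1/154*(-350) + 422/127 = 25/11 + 422/127 = 7817/1397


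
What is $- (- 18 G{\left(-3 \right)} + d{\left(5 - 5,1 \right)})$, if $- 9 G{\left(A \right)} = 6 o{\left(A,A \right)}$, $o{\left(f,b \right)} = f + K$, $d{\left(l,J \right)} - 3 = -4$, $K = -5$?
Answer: $97$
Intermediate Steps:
$d{\left(l,J \right)} = -1$ ($d{\left(l,J \right)} = 3 - 4 = -1$)
$o{\left(f,b \right)} = -5 + f$ ($o{\left(f,b \right)} = f - 5 = -5 + f$)
$G{\left(A \right)} = \frac{10}{3} - \frac{2 A}{3}$ ($G{\left(A \right)} = - \frac{6 \left(-5 + A\right)}{9} = - \frac{-30 + 6 A}{9} = \frac{10}{3} - \frac{2 A}{3}$)
$- (- 18 G{\left(-3 \right)} + d{\left(5 - 5,1 \right)}) = - (- 18 \left(\frac{10}{3} - -2\right) - 1) = - (- 18 \left(\frac{10}{3} + 2\right) - 1) = - (\left(-18\right) \frac{16}{3} - 1) = - (-96 - 1) = \left(-1\right) \left(-97\right) = 97$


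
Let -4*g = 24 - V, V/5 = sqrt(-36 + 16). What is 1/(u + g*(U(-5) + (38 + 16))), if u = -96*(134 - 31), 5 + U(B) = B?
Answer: -2538/25780901 - 55*I*sqrt(5)/51561802 ≈ -9.8445e-5 - 2.3852e-6*I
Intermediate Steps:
U(B) = -5 + B
V = 10*I*sqrt(5) (V = 5*sqrt(-36 + 16) = 5*sqrt(-20) = 5*(2*I*sqrt(5)) = 10*I*sqrt(5) ≈ 22.361*I)
u = -9888 (u = -96*103 = -9888)
g = -6 + 5*I*sqrt(5)/2 (g = -(24 - 10*I*sqrt(5))/4 = -6 + 5*I*sqrt(5)/2 ≈ -6.0 + 5.5902*I)
1/(u + g*(U(-5) + (38 + 16))) = 1/(-9888 + (-6 + 5*I*sqrt(5)/2)*((-5 - 5) + (38 + 16))) = 1/(-9888 + (-6 + 5*I*sqrt(5)/2)*(-10 + 54)) = 1/(-9888 + (-6 + 5*I*sqrt(5)/2)*44) = 1/(-9888 + (-264 + 110*I*sqrt(5))) = 1/(-10152 + 110*I*sqrt(5))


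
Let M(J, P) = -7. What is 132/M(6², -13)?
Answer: -132/7 ≈ -18.857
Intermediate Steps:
132/M(6², -13) = 132/(-7) = 132*(-⅐) = -132/7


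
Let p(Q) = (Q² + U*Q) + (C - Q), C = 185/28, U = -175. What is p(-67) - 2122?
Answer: 396637/28 ≈ 14166.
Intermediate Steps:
C = 185/28 (C = 185*(1/28) = 185/28 ≈ 6.6071)
p(Q) = 185/28 + Q² - 176*Q (p(Q) = (Q² - 175*Q) + (185/28 - Q) = 185/28 + Q² - 176*Q)
p(-67) - 2122 = (185/28 + (-67)² - 176*(-67)) - 2122 = (185/28 + 4489 + 11792) - 2122 = 456053/28 - 2122 = 396637/28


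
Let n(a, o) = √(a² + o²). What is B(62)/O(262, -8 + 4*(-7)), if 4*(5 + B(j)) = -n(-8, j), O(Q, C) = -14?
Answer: 5/14 + √977/28 ≈ 1.4735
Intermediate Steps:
B(j) = -5 - √(64 + j²)/4 (B(j) = -5 + (-√((-8)² + j²))/4 = -5 + (-√(64 + j²))/4 = -5 - √(64 + j²)/4)
B(62)/O(262, -8 + 4*(-7)) = (-5 - √(64 + 62²)/4)/(-14) = (-5 - √(64 + 3844)/4)*(-1/14) = (-5 - √977/2)*(-1/14) = 5/14 + √977/28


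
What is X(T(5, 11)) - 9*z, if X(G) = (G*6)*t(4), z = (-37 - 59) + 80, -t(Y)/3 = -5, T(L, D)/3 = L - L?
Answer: 144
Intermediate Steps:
T(L, D) = 0 (T(L, D) = 3*(L - L) = 3*0 = 0)
t(Y) = 15 (t(Y) = -3*(-5) = 15)
z = -16 (z = -96 + 80 = -16)
X(G) = 90*G (X(G) = (G*6)*15 = (6*G)*15 = 90*G)
X(T(5, 11)) - 9*z = 90*0 - 9*(-16) = 0 + 144 = 144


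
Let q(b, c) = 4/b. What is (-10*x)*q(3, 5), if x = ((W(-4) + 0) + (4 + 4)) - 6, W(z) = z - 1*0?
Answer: 80/3 ≈ 26.667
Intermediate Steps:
W(z) = z (W(z) = z + 0 = z)
x = -2 (x = ((-4 + 0) + (4 + 4)) - 6 = (-4 + 8) - 6 = 4 - 6 = -2)
(-10*x)*q(3, 5) = (-10*(-2))*(4/3) = 20*(4*(⅓)) = 20*(4/3) = 80/3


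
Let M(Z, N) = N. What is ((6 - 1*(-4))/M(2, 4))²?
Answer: 25/4 ≈ 6.2500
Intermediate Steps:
((6 - 1*(-4))/M(2, 4))² = ((6 - 1*(-4))/4)² = ((6 + 4)*(¼))² = (10*(¼))² = (5/2)² = 25/4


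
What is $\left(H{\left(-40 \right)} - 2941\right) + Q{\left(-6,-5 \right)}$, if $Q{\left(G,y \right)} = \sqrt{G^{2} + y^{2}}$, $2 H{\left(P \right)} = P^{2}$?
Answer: $-2141 + \sqrt{61} \approx -2133.2$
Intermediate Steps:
$H{\left(P \right)} = \frac{P^{2}}{2}$
$\left(H{\left(-40 \right)} - 2941\right) + Q{\left(-6,-5 \right)} = \left(\frac{\left(-40\right)^{2}}{2} - 2941\right) + \sqrt{\left(-6\right)^{2} + \left(-5\right)^{2}} = \left(\frac{1}{2} \cdot 1600 - 2941\right) + \sqrt{36 + 25} = \left(800 - 2941\right) + \sqrt{61} = -2141 + \sqrt{61}$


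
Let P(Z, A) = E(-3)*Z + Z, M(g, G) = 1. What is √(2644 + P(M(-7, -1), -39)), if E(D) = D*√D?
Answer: √(2645 - 3*I*√3) ≈ 51.43 - 0.0505*I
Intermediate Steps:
E(D) = D^(3/2)
P(Z, A) = Z - 3*I*Z*√3 (P(Z, A) = (-3)^(3/2)*Z + Z = (-3*I*√3)*Z + Z = -3*I*Z*√3 + Z = Z - 3*I*Z*√3)
√(2644 + P(M(-7, -1), -39)) = √(2644 + 1*(1 - 3*I*√3)) = √(2644 + (1 - 3*I*√3)) = √(2645 - 3*I*√3)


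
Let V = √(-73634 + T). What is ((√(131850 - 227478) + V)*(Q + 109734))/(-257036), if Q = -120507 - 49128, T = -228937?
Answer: 59901*I*(2*√23907 + 3*√33619)/257036 ≈ 200.26*I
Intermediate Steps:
Q = -169635
V = 3*I*√33619 (V = √(-73634 - 228937) = √(-302571) = 3*I*√33619 ≈ 550.06*I)
((√(131850 - 227478) + V)*(Q + 109734))/(-257036) = ((√(131850 - 227478) + 3*I*√33619)*(-169635 + 109734))/(-257036) = ((√(-95628) + 3*I*√33619)*(-59901))*(-1/257036) = ((2*I*√23907 + 3*I*√33619)*(-59901))*(-1/257036) = (-179703*I*√33619 - 119802*I*√23907)*(-1/257036) = 59901*I*√23907/128518 + 179703*I*√33619/257036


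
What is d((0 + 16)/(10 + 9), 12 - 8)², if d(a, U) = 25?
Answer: 625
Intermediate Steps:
d((0 + 16)/(10 + 9), 12 - 8)² = 25² = 625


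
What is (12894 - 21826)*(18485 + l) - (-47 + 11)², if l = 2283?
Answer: -185501072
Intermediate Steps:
(12894 - 21826)*(18485 + l) - (-47 + 11)² = (12894 - 21826)*(18485 + 2283) - (-47 + 11)² = -8932*20768 - 1*(-36)² = -185499776 - 1*1296 = -185499776 - 1296 = -185501072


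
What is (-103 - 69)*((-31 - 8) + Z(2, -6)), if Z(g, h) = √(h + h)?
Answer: 6708 - 344*I*√3 ≈ 6708.0 - 595.83*I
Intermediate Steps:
Z(g, h) = √2*√h (Z(g, h) = √(2*h) = √2*√h)
(-103 - 69)*((-31 - 8) + Z(2, -6)) = (-103 - 69)*((-31 - 8) + √2*√(-6)) = -172*(-39 + √2*(I*√6)) = -172*(-39 + 2*I*√3) = 6708 - 344*I*√3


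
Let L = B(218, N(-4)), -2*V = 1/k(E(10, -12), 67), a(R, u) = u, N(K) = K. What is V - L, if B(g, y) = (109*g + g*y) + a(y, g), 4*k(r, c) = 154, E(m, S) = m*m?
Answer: -1779317/77 ≈ -23108.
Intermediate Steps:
E(m, S) = m²
k(r, c) = 77/2 (k(r, c) = (¼)*154 = 77/2)
B(g, y) = 110*g + g*y (B(g, y) = (109*g + g*y) + g = 110*g + g*y)
V = -1/77 (V = -1/(2*77/2) = -½*2/77 = -1/77 ≈ -0.012987)
L = 23108 (L = 218*(110 - 4) = 218*106 = 23108)
V - L = -1/77 - 1*23108 = -1/77 - 23108 = -1779317/77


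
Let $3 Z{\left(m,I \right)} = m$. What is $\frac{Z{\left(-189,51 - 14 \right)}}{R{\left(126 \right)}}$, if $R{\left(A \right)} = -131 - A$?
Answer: $\frac{63}{257} \approx 0.24514$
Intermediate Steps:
$Z{\left(m,I \right)} = \frac{m}{3}$
$\frac{Z{\left(-189,51 - 14 \right)}}{R{\left(126 \right)}} = \frac{\frac{1}{3} \left(-189\right)}{-131 - 126} = - \frac{63}{-131 - 126} = - \frac{63}{-257} = \left(-63\right) \left(- \frac{1}{257}\right) = \frac{63}{257}$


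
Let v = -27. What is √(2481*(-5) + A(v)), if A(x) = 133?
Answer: 4*I*√767 ≈ 110.78*I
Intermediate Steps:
√(2481*(-5) + A(v)) = √(2481*(-5) + 133) = √(-12405 + 133) = √(-12272) = 4*I*√767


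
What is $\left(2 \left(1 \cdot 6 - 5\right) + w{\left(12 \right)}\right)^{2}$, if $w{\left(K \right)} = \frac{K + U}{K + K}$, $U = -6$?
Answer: $\frac{81}{16} \approx 5.0625$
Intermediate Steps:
$w{\left(K \right)} = \frac{-6 + K}{2 K}$ ($w{\left(K \right)} = \frac{K - 6}{K + K} = \frac{-6 + K}{2 K}$)
$\left(2 \left(1 \cdot 6 - 5\right) + w{\left(12 \right)}\right)^{2} = \left(2 \left(1 \cdot 6 - 5\right) + \frac{-6 + 12}{2 \cdot 12}\right)^{2} = \left(2 \left(6 - 5\right) + \frac{1}{2} \cdot \frac{1}{12} \cdot 6\right)^{2} = \left(2 \cdot 1 + \frac{1}{4}\right)^{2} = \left(2 + \frac{1}{4}\right)^{2} = \left(\frac{9}{4}\right)^{2} = \frac{81}{16}$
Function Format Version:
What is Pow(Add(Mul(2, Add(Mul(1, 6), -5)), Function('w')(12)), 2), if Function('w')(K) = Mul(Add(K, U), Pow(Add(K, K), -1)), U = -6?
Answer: Rational(81, 16) ≈ 5.0625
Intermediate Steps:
Function('w')(K) = Mul(Rational(1, 2), Pow(K, -1), Add(-6, K)) (Function('w')(K) = Mul(Add(K, -6), Pow(Add(K, K), -1)) = Mul(Add(-6, K), Pow(Mul(2, K), -1)) = Mul(Add(-6, K), Mul(Rational(1, 2), Pow(K, -1))) = Mul(Rational(1, 2), Pow(K, -1), Add(-6, K)))
Pow(Add(Mul(2, Add(Mul(1, 6), -5)), Function('w')(12)), 2) = Pow(Add(Mul(2, Add(Mul(1, 6), -5)), Mul(Rational(1, 2), Pow(12, -1), Add(-6, 12))), 2) = Pow(Add(Mul(2, Add(6, -5)), Mul(Rational(1, 2), Rational(1, 12), 6)), 2) = Pow(Add(Mul(2, 1), Rational(1, 4)), 2) = Pow(Add(2, Rational(1, 4)), 2) = Pow(Rational(9, 4), 2) = Rational(81, 16)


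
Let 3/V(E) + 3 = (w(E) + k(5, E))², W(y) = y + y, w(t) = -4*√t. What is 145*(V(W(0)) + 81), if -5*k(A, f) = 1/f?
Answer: 11745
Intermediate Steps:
k(A, f) = -1/(5*f)
W(y) = 2*y
V(E) = 3/(-3 + (-4*√E - 1/(5*E))²)
145*(V(W(0)) + 81) = 145*(75*(2*0)²/((1 + 20*(2*0)^(3/2))² - 75*(2*0)²) + 81) = 145*(75*0²/((1 + 20*0^(3/2))² - 75*0²) + 81) = 145*(75*0/((1 + 20*0)² - 75*0) + 81) = 145*(75*0/((1 + 0)² + 0) + 81) = 145*(75*0/(1² + 0) + 81) = 145*(75*0/(1 + 0) + 81) = 145*(75*0/1 + 81) = 145*(75*0*1 + 81) = 145*(0 + 81) = 145*81 = 11745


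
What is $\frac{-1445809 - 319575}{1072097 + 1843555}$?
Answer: $- \frac{441346}{728913} \approx -0.60548$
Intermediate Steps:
$\frac{-1445809 - 319575}{1072097 + 1843555} = - \frac{1765384}{2915652} = \left(-1765384\right) \frac{1}{2915652} = - \frac{441346}{728913}$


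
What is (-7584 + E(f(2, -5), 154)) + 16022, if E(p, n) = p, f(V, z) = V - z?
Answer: 8445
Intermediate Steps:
(-7584 + E(f(2, -5), 154)) + 16022 = (-7584 + (2 - 1*(-5))) + 16022 = (-7584 + (2 + 5)) + 16022 = (-7584 + 7) + 16022 = -7577 + 16022 = 8445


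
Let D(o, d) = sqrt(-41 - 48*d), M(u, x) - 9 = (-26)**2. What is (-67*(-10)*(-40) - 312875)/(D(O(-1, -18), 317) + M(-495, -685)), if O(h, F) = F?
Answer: -77559125/161494 + 113225*I*sqrt(15257)/161494 ≈ -480.26 + 86.6*I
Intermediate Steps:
M(u, x) = 685 (M(u, x) = 9 + (-26)**2 = 9 + 676 = 685)
(-67*(-10)*(-40) - 312875)/(D(O(-1, -18), 317) + M(-495, -685)) = (-67*(-10)*(-40) - 312875)/(sqrt(-41 - 48*317) + 685) = (670*(-40) - 312875)/(sqrt(-41 - 15216) + 685) = (-26800 - 312875)/(sqrt(-15257) + 685) = -339675/(I*sqrt(15257) + 685) = -339675/(685 + I*sqrt(15257))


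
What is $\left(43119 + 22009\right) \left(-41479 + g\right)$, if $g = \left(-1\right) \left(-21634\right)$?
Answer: $-1292465160$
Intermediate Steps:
$g = 21634$
$\left(43119 + 22009\right) \left(-41479 + g\right) = \left(43119 + 22009\right) \left(-41479 + 21634\right) = 65128 \left(-19845\right) = -1292465160$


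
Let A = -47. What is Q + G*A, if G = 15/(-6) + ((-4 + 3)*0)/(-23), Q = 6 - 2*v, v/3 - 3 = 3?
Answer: 175/2 ≈ 87.500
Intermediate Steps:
v = 18 (v = 9 + 3*3 = 9 + 9 = 18)
Q = -30 (Q = 6 - 2*18 = 6 - 36 = -30)
G = -5/2 (G = 15*(-1/6) - 1*0*(-1/23) = -5/2 + 0*(-1/23) = -5/2 + 0 = -5/2 ≈ -2.5000)
Q + G*A = -30 - 5/2*(-47) = -30 + 235/2 = 175/2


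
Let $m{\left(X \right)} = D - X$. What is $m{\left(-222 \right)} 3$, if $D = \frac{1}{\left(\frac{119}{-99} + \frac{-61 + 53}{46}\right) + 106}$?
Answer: $\frac{158667345}{238229} \approx 666.03$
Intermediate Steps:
$D = \frac{2277}{238229}$ ($D = \frac{1}{\left(119 \left(- \frac{1}{99}\right) - \frac{4}{23}\right) + 106} = \frac{1}{\left(- \frac{119}{99} - \frac{4}{23}\right) + 106} = \frac{1}{- \frac{3133}{2277} + 106} = \frac{1}{\frac{238229}{2277}} = \frac{2277}{238229} \approx 0.009558$)
$m{\left(X \right)} = \frac{2277}{238229} - X$
$m{\left(-222 \right)} 3 = \left(\frac{2277}{238229} - -222\right) 3 = \left(\frac{2277}{238229} + 222\right) 3 = \frac{52889115}{238229} \cdot 3 = \frac{158667345}{238229}$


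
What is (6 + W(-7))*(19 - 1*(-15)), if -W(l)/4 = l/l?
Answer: 68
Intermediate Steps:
W(l) = -4 (W(l) = -4*l/l = -4*1 = -4)
(6 + W(-7))*(19 - 1*(-15)) = (6 - 4)*(19 - 1*(-15)) = 2*(19 + 15) = 2*34 = 68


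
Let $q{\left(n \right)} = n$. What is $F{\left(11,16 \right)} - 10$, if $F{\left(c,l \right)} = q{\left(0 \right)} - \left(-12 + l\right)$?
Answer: $-14$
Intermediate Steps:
$F{\left(c,l \right)} = 12 - l$ ($F{\left(c,l \right)} = 0 - \left(-12 + l\right) = 12 - l$)
$F{\left(11,16 \right)} - 10 = \left(12 - 16\right) - 10 = \left(12 - 16\right) + \left(-231 + 221\right) = -4 - 10 = -14$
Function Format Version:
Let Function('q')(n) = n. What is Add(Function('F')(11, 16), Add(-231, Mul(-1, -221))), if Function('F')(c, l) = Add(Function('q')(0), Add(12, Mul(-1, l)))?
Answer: -14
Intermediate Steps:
Function('F')(c, l) = Add(12, Mul(-1, l)) (Function('F')(c, l) = Add(0, Add(12, Mul(-1, l))) = Add(12, Mul(-1, l)))
Add(Function('F')(11, 16), Add(-231, Mul(-1, -221))) = Add(Add(12, Mul(-1, 16)), Add(-231, Mul(-1, -221))) = Add(Add(12, -16), Add(-231, 221)) = Add(-4, -10) = -14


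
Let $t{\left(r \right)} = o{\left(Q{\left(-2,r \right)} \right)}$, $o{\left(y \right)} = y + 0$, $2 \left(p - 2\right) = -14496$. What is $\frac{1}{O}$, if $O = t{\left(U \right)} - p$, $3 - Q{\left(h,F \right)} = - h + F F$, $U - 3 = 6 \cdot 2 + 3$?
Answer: $\frac{1}{6923} \approx 0.00014445$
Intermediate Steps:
$p = -7246$ ($p = 2 + \frac{1}{2} \left(-14496\right) = 2 - 7248 = -7246$)
$U = 18$ ($U = 3 + \left(6 \cdot 2 + 3\right) = 3 + \left(12 + 3\right) = 3 + 15 = 18$)
$Q{\left(h,F \right)} = 3 + h - F^{2}$ ($Q{\left(h,F \right)} = 3 - \left(- h + F F\right) = 3 - \left(- h + F^{2}\right) = 3 - \left(F^{2} - h\right) = 3 + h - F^{2}$)
$o{\left(y \right)} = y$
$t{\left(r \right)} = 1 - r^{2}$ ($t{\left(r \right)} = 3 - 2 - r^{2} = 1 - r^{2}$)
$O = 6923$ ($O = \left(1 - 18^{2}\right) - -7246 = \left(1 - 324\right) + 7246 = -323 + 7246 = 6923$)
$\frac{1}{O} = \frac{1}{6923}$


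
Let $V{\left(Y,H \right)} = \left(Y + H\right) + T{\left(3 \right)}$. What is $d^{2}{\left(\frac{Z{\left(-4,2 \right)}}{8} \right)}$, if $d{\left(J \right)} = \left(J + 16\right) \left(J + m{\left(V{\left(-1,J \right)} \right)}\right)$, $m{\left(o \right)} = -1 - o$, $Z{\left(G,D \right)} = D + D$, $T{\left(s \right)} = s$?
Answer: $\frac{9801}{4} \approx 2450.3$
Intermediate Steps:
$Z{\left(G,D \right)} = 2 D$
$V{\left(Y,H \right)} = 3 + H + Y$ ($V{\left(Y,H \right)} = \left(Y + H\right) + 3 = \left(H + Y\right) + 3 = 3 + H + Y$)
$d{\left(J \right)} = -48 - 3 J$ ($d{\left(J \right)} = \left(J + 16\right) \left(J - \left(3 + J\right)\right) = \left(16 + J\right) \left(J - \left(3 + J\right)\right) = \left(16 + J\right) \left(-3\right) = -48 - 3 J$)
$d^{2}{\left(\frac{Z{\left(-4,2 \right)}}{8} \right)} = \left(-48 - 3 \frac{2 \cdot 2}{8}\right)^{2} = \left(-48 - 3 \cdot 4 \cdot \frac{1}{8}\right)^{2} = \left(-48 - \frac{3}{2}\right)^{2} = \left(- \frac{99}{2}\right)^{2} = \frac{9801}{4}$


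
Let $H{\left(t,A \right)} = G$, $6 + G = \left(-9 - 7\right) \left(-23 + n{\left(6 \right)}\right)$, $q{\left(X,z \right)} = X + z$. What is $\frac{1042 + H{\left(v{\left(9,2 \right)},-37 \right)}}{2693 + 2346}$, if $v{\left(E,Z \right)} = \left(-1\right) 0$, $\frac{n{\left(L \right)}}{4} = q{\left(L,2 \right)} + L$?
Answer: $\frac{508}{5039} \approx 0.10081$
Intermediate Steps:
$n{\left(L \right)} = 8 + 8 L$ ($n{\left(L \right)} = 4 \left(\left(L + 2\right) + L\right) = 4 \left(\left(2 + L\right) + L\right) = 4 \left(2 + 2 L\right) = 8 + 8 L$)
$v{\left(E,Z \right)} = 0$
$G = -534$ ($G = -6 + \left(-9 - 7\right) \left(-23 + \left(8 + 8 \cdot 6\right)\right) = -6 - 16 \left(-23 + \left(8 + 48\right)\right) = -6 - 16 \left(-23 + 56\right) = -6 - 528 = -534$)
$H{\left(t,A \right)} = -534$
$\frac{1042 + H{\left(v{\left(9,2 \right)},-37 \right)}}{2693 + 2346} = \frac{1042 - 534}{2693 + 2346} = \frac{508}{5039}$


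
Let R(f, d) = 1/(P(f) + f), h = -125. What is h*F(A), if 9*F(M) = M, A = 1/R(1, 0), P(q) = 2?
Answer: -125/3 ≈ -41.667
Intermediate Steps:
R(f, d) = 1/(2 + f)
A = 3 (A = 1/1/(2 + 1) = 1/1/3 = 1/(1/3) = 1*3 = 3)
F(M) = M/9
h*F(A) = -125*3/9 = -125*1/3 = -125/3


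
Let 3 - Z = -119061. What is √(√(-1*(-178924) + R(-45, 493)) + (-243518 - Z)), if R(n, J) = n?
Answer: √(-362582 + √178879) ≈ 601.8*I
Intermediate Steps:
Z = 119064 (Z = 3 - 1*(-119061) = 3 + 119061 = 119064)
√(√(-1*(-178924) + R(-45, 493)) + (-243518 - Z)) = √(√(-1*(-178924) - 45) + (-243518 - 1*119064)) = √(√(178924 - 45) + (-243518 - 119064)) = √(√178879 - 362582) = √(-362582 + √178879)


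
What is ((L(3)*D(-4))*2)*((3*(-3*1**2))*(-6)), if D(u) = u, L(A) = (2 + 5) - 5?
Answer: -864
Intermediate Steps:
L(A) = 2 (L(A) = 7 - 5 = 2)
((L(3)*D(-4))*2)*((3*(-3*1**2))*(-6)) = ((2*(-4))*2)*((3*(-3*1**2))*(-6)) = (-8*2)*((3*(-3*1))*(-6)) = -16*3*(-3)*(-6) = -(-144)*(-6) = -16*54 = -864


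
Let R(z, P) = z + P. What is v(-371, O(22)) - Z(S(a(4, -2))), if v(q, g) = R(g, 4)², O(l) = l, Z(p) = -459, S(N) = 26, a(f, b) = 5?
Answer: 1135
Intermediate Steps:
R(z, P) = P + z
v(q, g) = (4 + g)²
v(-371, O(22)) - Z(S(a(4, -2))) = (4 + 22)² - 1*(-459) = 26² + 459 = 676 + 459 = 1135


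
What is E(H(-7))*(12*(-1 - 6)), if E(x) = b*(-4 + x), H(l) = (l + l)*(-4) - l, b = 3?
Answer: -14868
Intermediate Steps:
H(l) = -9*l (H(l) = (2*l)*(-4) - l = -8*l - l = -9*l)
E(x) = -12 + 3*x (E(x) = 3*(-4 + x) = -12 + 3*x)
E(H(-7))*(12*(-1 - 6)) = (-12 + 3*(-9*(-7)))*(12*(-1 - 6)) = (-12 + 3*63)*(12*(-7)) = (-12 + 189)*(-84) = 177*(-84) = -14868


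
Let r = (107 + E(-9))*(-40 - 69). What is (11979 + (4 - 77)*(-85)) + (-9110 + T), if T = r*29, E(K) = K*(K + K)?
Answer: -841235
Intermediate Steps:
E(K) = 2*K² (E(K) = K*(2*K) = 2*K²)
r = -29321 (r = (107 + 2*(-9)²)*(-40 - 69) = (107 + 2*81)*(-109) = (107 + 162)*(-109) = 269*(-109) = -29321)
T = -850309 (T = -29321*29 = -850309)
(11979 + (4 - 77)*(-85)) + (-9110 + T) = (11979 + (4 - 77)*(-85)) + (-9110 - 850309) = (11979 - 73*(-85)) - 859419 = (11979 + 6205) - 859419 = 18184 - 859419 = -841235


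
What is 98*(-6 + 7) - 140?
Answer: -42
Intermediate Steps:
98*(-6 + 7) - 140 = 98*1 - 140 = 98 - 140 = -42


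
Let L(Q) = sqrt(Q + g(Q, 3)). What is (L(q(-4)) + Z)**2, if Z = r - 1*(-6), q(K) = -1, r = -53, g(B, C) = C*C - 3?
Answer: (47 - sqrt(5))**2 ≈ 2003.8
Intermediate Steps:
g(B, C) = -3 + C**2 (g(B, C) = C**2 - 3 = -3 + C**2)
L(Q) = sqrt(6 + Q) (L(Q) = sqrt(Q + (-3 + 3**2)) = sqrt(Q + (-3 + 9)) = sqrt(Q + 6) = sqrt(6 + Q))
Z = -47 (Z = -53 - 1*(-6) = -53 + 6 = -47)
(L(q(-4)) + Z)**2 = (sqrt(6 - 1) - 47)**2 = (sqrt(5) - 47)**2 = (-47 + sqrt(5))**2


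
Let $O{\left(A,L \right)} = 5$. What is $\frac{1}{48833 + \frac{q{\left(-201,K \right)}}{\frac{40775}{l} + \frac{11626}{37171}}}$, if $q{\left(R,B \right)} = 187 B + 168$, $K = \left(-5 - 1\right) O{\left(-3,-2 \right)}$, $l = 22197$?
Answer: $\frac{253387121}{11732208870271} \approx 2.1598 \cdot 10^{-5}$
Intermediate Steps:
$K = -30$ ($K = \left(-5 - 1\right) 5 = \left(-6\right) 5 = -30$)
$q{\left(R,B \right)} = 168 + 187 B$
$\frac{1}{48833 + \frac{q{\left(-201,K \right)}}{\frac{40775}{l} + \frac{11626}{37171}}} = \frac{1}{48833 + \frac{168 + 187 \left(-30\right)}{\frac{40775}{22197} + \frac{11626}{37171}}} = \frac{1}{48833 + \frac{168 - 5610}{40775 \cdot \frac{1}{22197} + 11626 \cdot \frac{1}{37171}}} = \frac{1}{48833 - \frac{5442}{\frac{5825}{3171} + \frac{11626}{37171}}} = \frac{1}{48833 - \frac{5442}{\frac{253387121}{117869241}}} = \frac{1}{48833 - \frac{641444409522}{253387121}} = \frac{1}{\frac{11732208870271}{253387121}} = \frac{253387121}{11732208870271}$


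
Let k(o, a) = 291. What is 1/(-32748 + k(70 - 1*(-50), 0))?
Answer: -1/32457 ≈ -3.0810e-5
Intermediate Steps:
1/(-32748 + k(70 - 1*(-50), 0)) = 1/(-32748 + 291) = 1/(-32457) = -1/32457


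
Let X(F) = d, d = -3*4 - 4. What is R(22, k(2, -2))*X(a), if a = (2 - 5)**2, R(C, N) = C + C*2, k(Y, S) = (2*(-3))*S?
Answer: -1056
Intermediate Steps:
k(Y, S) = -6*S
R(C, N) = 3*C (R(C, N) = C + 2*C = 3*C)
a = 9 (a = (-3)**2 = 9)
d = -16 (d = -12 - 4 = -16)
X(F) = -16
R(22, k(2, -2))*X(a) = (3*22)*(-16) = 66*(-16) = -1056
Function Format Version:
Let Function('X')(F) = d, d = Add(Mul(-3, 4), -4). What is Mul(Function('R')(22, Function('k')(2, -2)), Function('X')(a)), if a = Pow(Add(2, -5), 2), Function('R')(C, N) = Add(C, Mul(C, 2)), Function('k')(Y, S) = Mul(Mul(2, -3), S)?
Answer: -1056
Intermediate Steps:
Function('k')(Y, S) = Mul(-6, S)
Function('R')(C, N) = Mul(3, C) (Function('R')(C, N) = Add(C, Mul(2, C)) = Mul(3, C))
a = 9 (a = Pow(-3, 2) = 9)
d = -16 (d = Add(-12, -4) = -16)
Function('X')(F) = -16
Mul(Function('R')(22, Function('k')(2, -2)), Function('X')(a)) = Mul(Mul(3, 22), -16) = Mul(66, -16) = -1056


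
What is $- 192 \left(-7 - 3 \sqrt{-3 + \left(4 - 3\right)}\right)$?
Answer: $1344 + 576 i \sqrt{2} \approx 1344.0 + 814.59 i$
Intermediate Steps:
$- 192 \left(-7 - 3 \sqrt{-3 + \left(4 - 3\right)}\right) = - 192 \left(-7 - 3 \sqrt{-3 + 1}\right) = - 192 \left(-7 - 3 \sqrt{-2}\right) = - 192 \left(-7 - 3 i \sqrt{2}\right) = 1344 + 576 i \sqrt{2}$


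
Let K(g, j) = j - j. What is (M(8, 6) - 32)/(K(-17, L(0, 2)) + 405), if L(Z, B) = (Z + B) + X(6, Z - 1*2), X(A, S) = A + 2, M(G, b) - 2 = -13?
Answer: -43/405 ≈ -0.10617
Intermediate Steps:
M(G, b) = -11 (M(G, b) = 2 - 13 = -11)
X(A, S) = 2 + A
L(Z, B) = 8 + B + Z (L(Z, B) = (Z + B) + (2 + 6) = (B + Z) + 8 = 8 + B + Z)
K(g, j) = 0
(M(8, 6) - 32)/(K(-17, L(0, 2)) + 405) = (-11 - 32)/(0 + 405) = -43/405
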